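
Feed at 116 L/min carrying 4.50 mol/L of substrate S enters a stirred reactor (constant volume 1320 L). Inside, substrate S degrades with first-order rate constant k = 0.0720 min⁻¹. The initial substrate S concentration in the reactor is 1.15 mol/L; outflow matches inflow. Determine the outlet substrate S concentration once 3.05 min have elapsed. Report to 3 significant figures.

Species balance: V dC/dt = Q C_in − Q C − k V C.
dC/dt = (Q/V) C_in − (Q/V + k) C; effective rate a = Q/V + k = 0.087879 + 0.0720 = 0.15988 min⁻¹.
C_ss = Q C_in/(Q + kV) = 2.4735 mol/L; C(t) = C_ss + (C₀ − C_ss) e^(−a t).
C(3.05) = 2.4735 + (-1.3235)·e^(−0.15988·3.05) = 2.4735 + (-1.3235)·0.61408 = 1.6608 mol/L.

1.66 mol/L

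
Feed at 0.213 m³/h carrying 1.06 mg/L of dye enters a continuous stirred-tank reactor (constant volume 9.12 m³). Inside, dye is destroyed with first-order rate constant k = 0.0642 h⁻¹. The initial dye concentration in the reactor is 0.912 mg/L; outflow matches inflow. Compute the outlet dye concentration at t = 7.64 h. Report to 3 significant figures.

0.605 mg/L

V dC/dt = Q(C_in − C) − k V C.
This is linear with rate a = Q/V + k = 0.087555 h⁻¹.
C_ss = Q C_in/(Q + kV) = 0.28275 mg/L; C(t) = C_ss + (C₀ − C_ss) e^(−a t).
C(7.64) = 0.28275 + (0.62925)·e^(−0.087555·7.64) = 0.28275 + (0.62925)·0.51226 = 0.60509 mg/L.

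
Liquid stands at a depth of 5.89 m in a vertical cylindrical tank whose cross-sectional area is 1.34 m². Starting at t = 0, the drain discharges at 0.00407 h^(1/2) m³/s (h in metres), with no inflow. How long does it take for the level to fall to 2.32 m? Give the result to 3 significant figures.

595 s

With no inflow, A dh/dt = −0.00407 √h.
∫ h^(−1/2) dh = −(0.00407/A) ∫ dt, giving 2√h = 2√h₀ − (0.00407/A) t.
t = 2A(√h₀ − √h)/0.00407 = 2·1.34·(√5.89 − √2.32)/0.00407
  = 2.6800 × (2.4269 − 1.5232) / 0.00407 = 595.12 s.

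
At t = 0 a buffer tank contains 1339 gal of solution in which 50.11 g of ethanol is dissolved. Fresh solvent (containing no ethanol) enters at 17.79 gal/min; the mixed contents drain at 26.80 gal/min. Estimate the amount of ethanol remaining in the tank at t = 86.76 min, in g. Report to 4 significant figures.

Let m(t) be the amount of ethanol. Volume: V(t) = V₀ + (Q_in − Q_out) t = 1339 − 9.01000 t; V(86.76) = 557.292 gal.
No ethanol enters, so dm/dt = −Q_out · (m/V).
Separate: dm/m = −Q_out dt/V(t) ⇒ ln(m/m₀) = −(Q_out/(Q_in−Q_out)) ln(V/V₀).
m = m₀ (V₀/V)^(Q_out/(Q_in−Q_out)) = 50.11 × (1339/557.292)^(-2.97447) = 3.69445 g.

3.694 g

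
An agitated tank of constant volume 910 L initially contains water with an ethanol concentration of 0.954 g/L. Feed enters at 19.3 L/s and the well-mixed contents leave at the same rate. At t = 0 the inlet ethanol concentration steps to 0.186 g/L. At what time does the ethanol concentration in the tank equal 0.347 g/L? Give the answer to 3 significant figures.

Accumulation = in − out for the solute gives V dC/dt = Q(C_in − C), so τ = V/Q = 47.150 s.
C(t) = C_in + (C₀ − C_in) e^(−t/τ). Set C = 0.347 and solve for t:
e^(−t/τ) = (C − C_in)/(C₀ − C_in) = (0.347 − 0.186)/(0.954 − 0.186) = 0.20964
t = −τ ln(…) = 47.150 × 1.5624 = 73.667 s.

73.7 s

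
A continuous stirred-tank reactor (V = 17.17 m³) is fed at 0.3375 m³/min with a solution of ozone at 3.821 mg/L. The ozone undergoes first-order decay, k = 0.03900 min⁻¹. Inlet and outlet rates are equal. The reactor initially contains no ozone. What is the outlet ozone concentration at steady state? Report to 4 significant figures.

Accumulation = in − out − consumed: V dC/dt = Q C_in − Q C − k V C.
Steady state (dC/dt = 0): C_ss = Q C_in/(Q + kV) = C_in/(1 + kV/Q).
C_ss = 0.3375·3.821/(0.3375 + 0.03900·17.17) = 1.28959/1.00713 = 1.28046 mg/L.

1.280 mg/L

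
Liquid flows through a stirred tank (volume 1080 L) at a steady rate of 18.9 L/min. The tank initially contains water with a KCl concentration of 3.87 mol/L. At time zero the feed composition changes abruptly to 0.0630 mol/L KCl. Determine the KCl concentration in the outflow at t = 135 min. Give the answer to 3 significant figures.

Mass balance on the solute (V constant): V dC/dt = Q(C_in − C).
Rewrite as dC/dt + C/τ = C_in/τ, τ = V/Q = 57.143 min.
Solution: C(t) = C_in + (C₀ − C_in) e^(−t/τ).
C(135) = 0.0630 + (3.87 − 0.0630)·e^(−135/57.143) = 0.0630 + (3.8070)·0.094184 = 0.42156 mol/L.

0.422 mol/L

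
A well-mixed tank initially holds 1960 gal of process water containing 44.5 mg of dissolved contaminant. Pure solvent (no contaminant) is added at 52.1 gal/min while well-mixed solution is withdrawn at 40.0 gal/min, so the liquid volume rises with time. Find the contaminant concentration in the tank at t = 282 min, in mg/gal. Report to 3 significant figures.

Total volume: dV/dt = Q_in − Q_out = 12.100 gal/min, so V(t) = 1960 + 12.100 t and V(282) = 5372.2 gal.
No contaminant enters, so dm/dt = −Q_out · (m/V).
Separate: dm/m = −Q_out dt/V(t) ⇒ ln(m/m₀) = −(Q_out/(Q_in−Q_out)) ln(V/V₀).
m = m₀ (V₀/V)^(Q_out/(Q_in−Q_out)) = 44.5 × (1960/5372.2)^(3.3058) = 1.5877 mg.
C = m/V = 1.5877/5372.2 = 0.00029554 mg/gal.

0.000296 mg/gal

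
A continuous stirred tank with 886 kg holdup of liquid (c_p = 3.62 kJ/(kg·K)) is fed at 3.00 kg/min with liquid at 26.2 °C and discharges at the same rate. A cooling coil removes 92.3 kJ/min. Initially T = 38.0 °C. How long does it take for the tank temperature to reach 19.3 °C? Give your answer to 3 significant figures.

M c_p dT/dt = ṁ c_p (T_in − T) − Q̇.
τ = M/ṁ = 295.33 min; T_ss = T_in − Q̇/(ṁ c_p) = 17.701 °C.
T(t) = T_ss + (T₀ − T_ss) e^(−t/τ). Set T = 19.3:
e^(−t/τ) = (19.3 − 17.701)/(38.0 − 17.701) = 0.078776
t = −295.33 · ln(0.078776) = 750.49 min.

750 min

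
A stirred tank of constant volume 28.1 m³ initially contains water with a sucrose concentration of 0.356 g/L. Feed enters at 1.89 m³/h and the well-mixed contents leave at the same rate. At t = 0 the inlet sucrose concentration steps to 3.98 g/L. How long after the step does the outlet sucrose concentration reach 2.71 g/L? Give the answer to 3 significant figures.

15.6 h

Species balance: V dC/dt = Q(C_in − C) ⇒ τ = V/Q = 14.868 h.
C(t) = C_in + (C₀ − C_in) e^(−t/τ). Set C = 2.71 and solve for t:
e^(−t/τ) = (C − C_in)/(C₀ − C_in) = (2.71 − 3.98)/(0.356 − 3.98) = 0.35044
t = −τ ln(…) = 14.868 × 1.0486 = 15.590 h.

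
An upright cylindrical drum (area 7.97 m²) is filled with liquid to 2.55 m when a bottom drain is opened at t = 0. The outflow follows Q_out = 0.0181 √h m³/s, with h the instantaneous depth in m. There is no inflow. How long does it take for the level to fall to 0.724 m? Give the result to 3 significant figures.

657 s

A dh/dt = −Q_out = −0.0181 √h.
∫ h^(−1/2) dh = −(0.0181/A) ∫ dt, giving 2√h = 2√h₀ − (0.0181/A) t.
t = 2A(√h₀ − √h)/0.0181 = 2·7.97·(√2.55 − √0.724)/0.0181
  = 15.940 × (1.5969 − 0.85088) / 0.0181 = 656.97 s.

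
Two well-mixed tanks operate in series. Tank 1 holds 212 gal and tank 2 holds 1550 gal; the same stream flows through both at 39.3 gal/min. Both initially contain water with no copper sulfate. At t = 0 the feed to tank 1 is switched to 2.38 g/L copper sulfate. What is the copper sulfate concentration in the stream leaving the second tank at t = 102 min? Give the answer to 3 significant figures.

2.17 g/L

Time constants: τᵢ = Vᵢ/Q for each well-mixed tank.
τ₁ = 212/39.3 = 5.3944 min; τ₂ = 1550/39.3 = 39.440 min.
Solving the cascade with C₁(0)=C₂(0)=0 gives C₂(t) = C_in[1 − (τ₁ e^(−t/τ₁) − τ₂ e^(−t/τ₂))/(τ₁ − τ₂)].
At t = 102: e^(−t/τ₁) = 6.1397e-09, e^(−t/τ₂) = 0.075306.
C₂ = 2.38·[1 − (5.3944·6.1397e-09 − 39.440·0.075306)/(-34.046)] = 2.38·0.91276 = 2.1724 g/L.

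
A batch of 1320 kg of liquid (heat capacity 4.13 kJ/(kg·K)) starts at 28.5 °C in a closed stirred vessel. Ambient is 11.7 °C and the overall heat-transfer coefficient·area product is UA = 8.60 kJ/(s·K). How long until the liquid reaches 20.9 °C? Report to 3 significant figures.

382 s

M c_p dT/dt = −UA(T − T_amb).
τ = M c_p/UA = 633.91 s; T_ss = T_amb = 11.700 °C.
T(t) = T_ss + (T₀ − T_ss)e^(−t/τ); set T = 20.9:
t = −τ ln[(T − T_ss)/(T₀ − T_ss)] = −633.91 · ln(0.54762) = 381.72 s.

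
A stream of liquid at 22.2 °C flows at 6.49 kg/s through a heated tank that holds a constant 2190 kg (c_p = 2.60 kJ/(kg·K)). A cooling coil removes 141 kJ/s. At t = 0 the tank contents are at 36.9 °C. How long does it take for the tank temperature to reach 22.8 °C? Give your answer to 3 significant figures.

319 s

M c_p dT/dt = ṁ c_p (T_in − T) − Q̇.
τ = M/ṁ = 337.44 s; T_ss = T_in − Q̇/(ṁ c_p) = 13.844 °C.
T(t) = T_ss + (T₀ − T_ss) e^(−t/τ). Set T = 22.8:
e^(−t/τ) = (22.8 − 13.844)/(36.9 − 13.844) = 0.38845
t = −337.44 · ln(0.38845) = 319.08 s.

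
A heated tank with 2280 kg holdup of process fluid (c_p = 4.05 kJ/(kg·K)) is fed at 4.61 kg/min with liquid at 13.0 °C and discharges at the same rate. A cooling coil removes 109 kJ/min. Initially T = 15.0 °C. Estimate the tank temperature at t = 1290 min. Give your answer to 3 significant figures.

M c_p dT/dt = ṁ c_p (T_in − T) − Q̇.
τ = M/ṁ = 494.58 min; T_ss = T_in − Q̇/(ṁ c_p) = 13.0 − 109/(4.61·4.05) = 7.1619 °C.
Integrating: T(t) = T_ss + (T₀ − T_ss) e^(−t/τ).
T(1290) = 7.1619 + (7.8381)·e^(−1290/494.58) = 7.1619 + (7.8381)·0.073660 = 7.7393 °C.

7.74 °C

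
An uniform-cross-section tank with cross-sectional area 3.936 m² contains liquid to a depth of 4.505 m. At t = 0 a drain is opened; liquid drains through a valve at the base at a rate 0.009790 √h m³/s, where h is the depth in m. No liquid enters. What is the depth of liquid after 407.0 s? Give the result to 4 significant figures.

Volume balance on the tank: A dh/dt = −0.009790 √h.
∫ h^(−1/2) dh = −(0.009790/A) ∫ dt, giving 2√h = 2√h₀ − (0.009790/A) t.
√h = √4.505 − 0.009790·407.0/(2·3.936) = 2.12250 − 0.506165 = 1.61633.
h = 1.61633² = 2.61253 m.

2.613 m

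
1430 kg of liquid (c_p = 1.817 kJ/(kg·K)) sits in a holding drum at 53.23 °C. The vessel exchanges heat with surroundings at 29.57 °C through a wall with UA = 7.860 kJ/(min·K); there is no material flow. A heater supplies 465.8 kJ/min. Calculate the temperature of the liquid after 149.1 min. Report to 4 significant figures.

M c_p dT/dt = −UA(T − T_amb) + Q̇.
dT/dt = (T_ss − T)/τ with T_ss = T_amb + Q̇/UA = 29.57 + 465.8/7.860 = 88.8321 °C, τ = M c_p/UA = 1430·1.817/7.860 = 330.574 min.
Integrating: T(t) = T_ss + (T₀ − T_ss) e^(−t/τ).
T(149.1) = 88.8321 + (-35.6021)·0.636969 = 66.1547 °C.

66.15 °C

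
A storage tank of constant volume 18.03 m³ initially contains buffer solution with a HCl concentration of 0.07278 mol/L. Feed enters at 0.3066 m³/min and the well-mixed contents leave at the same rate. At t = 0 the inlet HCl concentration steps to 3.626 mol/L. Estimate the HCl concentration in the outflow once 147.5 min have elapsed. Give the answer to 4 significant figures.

Unsteady species balance (constant V, well mixed): V dC/dt = Q(C_in − C).
So dC/dt = (C_in − C)/τ with τ = V/Q = 18.03/0.3066 = 58.8063 min.
C approaches C_in exponentially: C(t) = C_in + (C₀ − C_in) e^(−t/τ).
C(147.5) = 3.626 + (0.07278 − 3.626)·e^(−147.5/58.8063) = 3.626 + (-3.55322)·0.0814117 = 3.33673 mol/L.

3.337 mol/L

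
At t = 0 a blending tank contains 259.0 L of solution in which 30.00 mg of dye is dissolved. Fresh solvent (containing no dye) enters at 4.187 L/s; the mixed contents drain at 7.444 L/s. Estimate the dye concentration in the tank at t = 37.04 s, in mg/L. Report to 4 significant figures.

Let m(t) be the amount of dye. Volume: V(t) = V₀ + (Q_in − Q_out) t = 259.0 − 3.25700 t; V(37.04) = 138.361 L.
No dye enters, so dm/dt = −Q_out · (m/V).
Separate: dm/m = −Q_out dt/V(t) ⇒ ln(m/m₀) = −(Q_out/(Q_in−Q_out)) ln(V/V₀).
m = m₀ (V₀/V)^(Q_out/(Q_in−Q_out)) = 30.00 × (259.0/138.361)^(-2.28554) = 7.15812 mg.
C = m/V = 7.15812/138.361 = 0.0517352 mg/L.

0.05174 mg/L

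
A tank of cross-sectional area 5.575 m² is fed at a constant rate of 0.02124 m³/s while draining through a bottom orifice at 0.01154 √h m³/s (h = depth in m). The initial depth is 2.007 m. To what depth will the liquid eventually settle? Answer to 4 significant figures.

3.388 m

A dh/dt = Q_in − 0.01154 √h. Steady state requires inflow = outflow:
Q_in = 0.01154 √h_ss ⇒ √h_ss = 0.02124/0.01154 = 1.84055.
h_ss = 1.84055² = 3.38764 m. (Since h₀ = 2.007 m < h_ss, the level will rise toward this value.)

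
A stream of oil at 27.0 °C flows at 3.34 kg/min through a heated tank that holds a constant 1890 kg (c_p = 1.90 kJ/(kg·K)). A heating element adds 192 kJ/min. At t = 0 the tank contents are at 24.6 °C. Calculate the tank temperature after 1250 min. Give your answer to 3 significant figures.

53.7 °C

Heat balance on the well-mixed liquid: M c_p dT/dt = ṁ c_p (T_in − T) + 192.
τ = M/ṁ = 565.87 min; T_ss = T_in + Q̇/(ṁ c_p) = 27.0 + 192/(3.34·1.90) = 57.255 °C.
T approaches T_ss exponentially: T(t) = T_ss + (T₀ − T_ss) e^(−t/τ).
T(1250) = 57.255 + (-32.655)·e^(−1250/565.87) = 57.255 + (-32.655)·0.10981 = 53.669 °C.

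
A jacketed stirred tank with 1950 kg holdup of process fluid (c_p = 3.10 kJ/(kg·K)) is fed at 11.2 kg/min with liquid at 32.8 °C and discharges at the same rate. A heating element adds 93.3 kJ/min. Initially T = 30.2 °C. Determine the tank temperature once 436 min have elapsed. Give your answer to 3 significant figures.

Energy balance: M c_p dT/dt = ṁ c_p (T_in − T) + 93.3.
Rearrange: dT/dt = (T_ss − T)/τ with τ = M/ṁ = 174.11 min and T_ss = T_in + Q̇/(ṁ c_p) = 35.487 °C.
Integrating: T(t) = T_ss + (T₀ − T_ss) e^(−t/τ).
T(436) = 35.487 + (-5.2872)·e^(−436/174.11) = 35.487 + (-5.2872)·0.081741 = 35.055 °C.

35.1 °C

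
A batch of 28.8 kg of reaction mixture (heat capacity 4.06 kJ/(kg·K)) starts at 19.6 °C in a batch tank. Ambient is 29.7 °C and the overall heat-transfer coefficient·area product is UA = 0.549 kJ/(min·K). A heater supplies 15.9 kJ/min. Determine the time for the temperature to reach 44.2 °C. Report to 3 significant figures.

Heat balance on the well-mixed liquid: M c_p dT/dt = −UA(T − T_amb) + Q̇.
τ = M c_p/UA = 212.98 min; T_ss = T_amb + Q̇/UA = 29.7 + 15.9/0.549 = 58.662 °C.
T(t) = T_ss + (T₀ − T_ss)e^(−t/τ); set T = 44.2:
t = −τ ln[(T − T_ss)/(T₀ − T_ss)] = −212.98 · ln(0.37023) = 211.63 min.

212 min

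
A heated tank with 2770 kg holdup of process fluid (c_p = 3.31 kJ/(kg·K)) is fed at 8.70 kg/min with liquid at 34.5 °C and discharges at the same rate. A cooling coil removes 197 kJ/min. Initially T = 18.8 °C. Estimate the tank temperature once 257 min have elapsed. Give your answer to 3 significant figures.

23.7 °C

M c_p dT/dt = ṁ c_p (T_in − T) − Q̇.
Rearrange: dT/dt = (T_ss − T)/τ with τ = M/ṁ = 318.39 min and T_ss = T_in − Q̇/(ṁ c_p) = 27.659 °C.
Integrating: T(t) = T_ss + (T₀ − T_ss) e^(−t/τ).
T(257) = 27.659 + (-8.8590)·e^(−257/318.39) = 27.659 + (-8.8590)·0.44611 = 23.707 °C.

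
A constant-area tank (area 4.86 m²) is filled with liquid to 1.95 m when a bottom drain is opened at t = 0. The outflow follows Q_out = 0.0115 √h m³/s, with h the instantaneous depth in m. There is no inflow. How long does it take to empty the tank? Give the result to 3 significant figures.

Volume balance on the tank: A dh/dt = −0.0115 √h.
Separate and integrate: 2(√h − √h₀) = −(0.0115/A) t.
Set h = 0: 2√h₀ = (0.0115/A) t_empty ⇒ t_empty = 2A√h₀/0.0115.
t_empty = 2·4.86·√1.95/0.0115 = 9.7200·1.3964/0.0115 = 1180.3 s.

1180 s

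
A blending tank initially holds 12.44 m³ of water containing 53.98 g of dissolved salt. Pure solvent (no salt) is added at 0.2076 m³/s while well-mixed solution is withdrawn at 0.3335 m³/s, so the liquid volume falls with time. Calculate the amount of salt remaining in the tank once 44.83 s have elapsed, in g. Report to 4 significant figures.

10.88 g

Total volume: dV/dt = Q_in − Q_out = -0.125900 m³/s, so V(t) = 12.44 − 0.125900 t and V(44.83) = 6.79590 m³.
No salt enters, so dm/dt = −Q_out · (m/V).
dm/m = −Q_out dt/(V₀ − 0.125900 t); integrating gives ln(m/m₀) = −(Q_out/(Q_in−Q_out)) ln(V/V₀).
m = m₀ (V₀/V)^(Q_out/(Q_in−Q_out)) = 53.98 × (12.44/6.79590)^(-2.64893) = 10.8817 g.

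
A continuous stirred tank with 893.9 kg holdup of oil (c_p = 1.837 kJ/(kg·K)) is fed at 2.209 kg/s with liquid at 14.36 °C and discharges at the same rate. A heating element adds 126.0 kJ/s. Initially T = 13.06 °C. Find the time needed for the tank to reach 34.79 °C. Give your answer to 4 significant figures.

Unsteady energy balance on the tank contents: M c_p dT/dt = ṁ c_p (T_in − T) + 126.0.
τ = M/ṁ = 404.663 s; T_ss = T_in + Q̇/(ṁ c_p) = 45.4103 °C.
T(t) = T_ss + (T₀ − T_ss) e^(−t/τ). Set T = 34.79:
e^(−t/τ) = (34.79 − 45.4103)/(13.06 − 45.4103) = 0.328290
t = −404.663 · ln(0.328290) = 450.736 s.

450.7 s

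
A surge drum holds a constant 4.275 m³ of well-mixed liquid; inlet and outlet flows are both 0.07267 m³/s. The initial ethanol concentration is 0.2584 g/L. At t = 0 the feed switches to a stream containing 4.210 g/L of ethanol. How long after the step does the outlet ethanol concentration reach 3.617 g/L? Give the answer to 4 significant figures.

Species balance: V dC/dt = Q(C_in − C) ⇒ τ = V/Q = 58.8276 s.
C(t) = C_in + (C₀ − C_in) e^(−t/τ). Set C = 3.617 and solve for t:
e^(−t/τ) = (C − C_in)/(C₀ − C_in) = (3.617 − 4.210)/(0.2584 − 4.210) = 0.150066
t = −τ ln(…) = 58.8276 × 1.89668 = 111.577 s.

111.6 s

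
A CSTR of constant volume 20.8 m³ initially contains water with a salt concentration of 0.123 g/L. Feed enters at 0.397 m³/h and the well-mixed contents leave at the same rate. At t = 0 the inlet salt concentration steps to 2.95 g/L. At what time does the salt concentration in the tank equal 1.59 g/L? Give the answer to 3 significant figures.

Species balance: V dC/dt = Q(C_in − C) ⇒ τ = V/Q = 52.393 h.
C(t) = C_in + (C₀ − C_in) e^(−t/τ). Set C = 1.59 and solve for t:
e^(−t/τ) = (C − C_in)/(C₀ − C_in) = (1.59 − 2.95)/(0.123 − 2.95) = 0.48108
t = −τ ln(…) = 52.393 × 0.73173 = 38.338 h.

38.3 h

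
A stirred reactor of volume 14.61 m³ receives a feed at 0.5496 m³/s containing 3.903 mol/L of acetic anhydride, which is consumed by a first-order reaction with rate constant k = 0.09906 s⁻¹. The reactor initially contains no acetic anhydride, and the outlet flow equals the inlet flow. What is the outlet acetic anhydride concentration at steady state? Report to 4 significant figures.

1.074 mol/L

V dC/dt = Q(C_in − C) − k V C.
At steady state: 0 = Q C_in − (Q + kV) C_ss, so C_ss = Q C_in/(Q + kV).
C_ss = 0.5496·3.903/(0.5496 + 0.09906·14.61) = 2.14509/1.99687 = 1.07423 mol/L.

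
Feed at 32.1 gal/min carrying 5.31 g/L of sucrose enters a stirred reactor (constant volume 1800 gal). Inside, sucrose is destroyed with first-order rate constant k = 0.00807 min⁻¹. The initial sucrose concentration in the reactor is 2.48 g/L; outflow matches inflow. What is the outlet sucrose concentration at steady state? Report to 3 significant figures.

V dC/dt = Q(C_in − C) − k V C.
Steady state (dC/dt = 0): C_ss = Q C_in/(Q + kV) = C_in/(1 + kV/Q).
C_ss = 32.1·5.31/(32.1 + 0.00807·1800) = 170.45/46.626 = 3.6557 g/L.

3.66 g/L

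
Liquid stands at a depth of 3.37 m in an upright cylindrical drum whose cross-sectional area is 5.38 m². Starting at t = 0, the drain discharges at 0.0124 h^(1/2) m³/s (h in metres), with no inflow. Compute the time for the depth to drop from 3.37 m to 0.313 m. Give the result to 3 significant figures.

With no inflow, A dh/dt = −0.0124 √h.
Separate and integrate: 2(√h − √h₀) = −(0.0124/A) t.
t = 2A(√h₀ − √h)/0.0124 = 2·5.38·(√3.37 − √0.313)/0.0124
  = 10.760 × (1.8358 − 0.55946) / 0.0124 = 1107.5 s.

1110 s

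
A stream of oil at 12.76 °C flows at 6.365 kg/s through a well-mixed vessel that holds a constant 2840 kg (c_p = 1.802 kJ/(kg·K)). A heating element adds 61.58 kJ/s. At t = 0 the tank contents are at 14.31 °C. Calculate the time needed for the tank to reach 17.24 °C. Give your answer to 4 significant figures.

650.4 s

M c_p dT/dt = ṁ c_p (T_in − T) + Q̇.
τ = M/ṁ = 446.190 s; T_ss = T_in + Q̇/(ṁ c_p) = 18.1289 °C.
T(t) = T_ss + (T₀ − T_ss) e^(−t/τ). Set T = 17.24:
e^(−t/τ) = (17.24 − 18.1289)/(14.31 − 18.1289) = 0.232766
t = −446.190 · ln(0.232766) = 650.420 s.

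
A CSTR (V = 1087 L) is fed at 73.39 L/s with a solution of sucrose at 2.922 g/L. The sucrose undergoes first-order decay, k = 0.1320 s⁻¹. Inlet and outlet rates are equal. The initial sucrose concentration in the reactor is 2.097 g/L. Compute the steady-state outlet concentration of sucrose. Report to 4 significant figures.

V dC/dt = Q(C_in − C) − k V C.
Steady state (dC/dt = 0): C_ss = Q C_in/(Q + kV) = C_in/(1 + kV/Q).
C_ss = 73.39·2.922/(73.39 + 0.1320·1087) = 214.446/216.874 = 0.988803 g/L.

0.9888 g/L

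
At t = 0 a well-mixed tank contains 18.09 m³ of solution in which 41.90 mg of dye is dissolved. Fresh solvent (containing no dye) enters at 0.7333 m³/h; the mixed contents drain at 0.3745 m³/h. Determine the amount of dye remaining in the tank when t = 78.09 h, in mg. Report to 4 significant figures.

Let m(t) be the amount of dye. Volume: V(t) = V₀ + (Q_in − Q_out) t = 18.09 + 0.358800 t; V(78.09) = 46.1087 m³.
No dye enters, so dm/dt = −Q_out · (m/V).
dm/m = −Q_out dt/(V₀ + 0.358800 t); integrating gives ln(m/m₀) = −(Q_out/(Q_in−Q_out)) ln(V/V₀).
m = m₀ (V₀/V)^(Q_out/(Q_in−Q_out)) = 41.90 × (18.09/46.1087)^(1.04376) = 15.7794 mg.

15.78 mg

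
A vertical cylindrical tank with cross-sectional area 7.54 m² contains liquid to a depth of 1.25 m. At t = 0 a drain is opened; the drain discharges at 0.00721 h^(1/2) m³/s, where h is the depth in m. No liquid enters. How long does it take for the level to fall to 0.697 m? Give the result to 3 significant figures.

With no inflow, A dh/dt = −0.00721 √h.
∫ h^(−1/2) dh = −(0.00721/A) ∫ dt, giving 2√h = 2√h₀ − (0.00721/A) t.
t = 2A(√h₀ − √h)/0.00721 = 2·7.54·(√1.25 − √0.697)/0.00721
  = 15.080 × (1.1180 − 0.83487) / 0.00721 = 592.26 s.

592 s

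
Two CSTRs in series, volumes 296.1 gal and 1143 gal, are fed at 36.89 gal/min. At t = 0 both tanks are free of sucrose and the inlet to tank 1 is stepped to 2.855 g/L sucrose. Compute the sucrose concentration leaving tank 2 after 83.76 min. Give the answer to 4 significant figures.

Species balance on tank i: dCᵢ/dt = (Cᵢ₋₁ − Cᵢ)/τᵢ with τᵢ = Vᵢ/Q.
τ₁ = 296.1/36.89 = 8.02657 min; τ₂ = 1143/36.89 = 30.9840 min.
Solving the cascade with C₁(0)=C₂(0)=0 gives C₂(t) = C_in[1 − (τ₁ e^(−t/τ₁) − τ₂ e^(−t/τ₂))/(τ₁ − τ₂)].
At t = 83.76: e^(−t/τ₁) = 2.93756e-05, e^(−t/τ₂) = 0.0669821.
C₂ = 2.855·[1 − (8.02657·2.93756e-05 − 30.9840·0.0669821)/(-22.9574)] = 2.855·0.909609 = 2.59693 g/L.

2.597 g/L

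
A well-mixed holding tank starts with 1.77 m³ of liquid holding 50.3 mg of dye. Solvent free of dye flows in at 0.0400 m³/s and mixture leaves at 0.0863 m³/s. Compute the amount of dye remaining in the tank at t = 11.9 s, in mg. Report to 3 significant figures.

25.1 mg

Let m(t) be the amount of dye. Volume: V(t) = V₀ + (Q_in − Q_out) t = 1.77 − 0.046300 t; V(11.9) = 1.2190 m³.
No dye enters, so dm/dt = −Q_out · (m/V).
dm/m = −Q_out dt/(V₀ − 0.046300 t); integrating gives ln(m/m₀) = −(Q_out/(Q_in−Q_out)) ln(V/V₀).
m = m₀ (V₀/V)^(Q_out/(Q_in−Q_out)) = 50.3 × (1.77/1.2190)^(-1.8639) = 25.101 mg.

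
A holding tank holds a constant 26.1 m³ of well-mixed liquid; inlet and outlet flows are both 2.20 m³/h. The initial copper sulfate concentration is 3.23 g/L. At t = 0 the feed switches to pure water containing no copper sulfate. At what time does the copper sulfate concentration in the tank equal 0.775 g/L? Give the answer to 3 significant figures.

Species balance: V dC/dt = Q(C_in − C) ⇒ τ = V/Q = 11.864 h.
C(t) = C_in + (C₀ − C_in) e^(−t/τ). Set C = 0.775 and solve for t:
e^(−t/τ) = (C − C_in)/(C₀ − C_in) = (0.775 − 0)/(3.23 − 0) = 0.23994
t = −τ ln(…) = 11.864 × 1.4274 = 16.934 h.

16.9 h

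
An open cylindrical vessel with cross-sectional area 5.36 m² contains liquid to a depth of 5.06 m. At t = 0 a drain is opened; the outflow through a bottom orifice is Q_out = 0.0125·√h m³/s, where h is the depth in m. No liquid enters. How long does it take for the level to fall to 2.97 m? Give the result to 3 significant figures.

Volume balance on the tank: A dh/dt = −0.0125 √h.
This is separable: 2 d(√h)/dt = −0.0125/A, so √h = √h₀ − (0.0125/(2A)) t.
t = 2A(√h₀ − √h)/0.0125 = 2·5.36·(√5.06 − √2.97)/0.0125
  = 10.720 × (2.2494 − 1.7234) / 0.0125 = 451.16 s.

451 s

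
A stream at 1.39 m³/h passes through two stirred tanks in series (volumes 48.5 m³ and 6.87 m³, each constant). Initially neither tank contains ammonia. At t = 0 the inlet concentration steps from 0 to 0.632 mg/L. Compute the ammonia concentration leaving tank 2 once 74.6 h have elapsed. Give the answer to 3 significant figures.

Each tank obeys Vᵢ dCᵢ/dt = Q(Cᵢ₋₁ − Cᵢ), so τᵢ = Vᵢ/Q.
τ₁ = 48.5/1.39 = 34.892 h; τ₂ = 6.87/1.39 = 4.9424 h.
Tank 1: C₁ = C_in(1 − e^(−t/τ₁)). Tank 2 (τ₁ ≠ τ₂): C₂ = C_in[1 − (τ₁ e^(−t/τ₁) − τ₂ e^(−t/τ₂))/(τ₁ − τ₂)].
At t = 74.6: e^(−t/τ₁) = 0.11789, e^(−t/τ₂) = 2.7853e-07.
C₂ = 0.632·[1 − (34.892·0.11789 − 4.9424·2.7853e-07)/(29.950)] = 0.632·0.86266 = 0.54520 mg/L.

0.545 mg/L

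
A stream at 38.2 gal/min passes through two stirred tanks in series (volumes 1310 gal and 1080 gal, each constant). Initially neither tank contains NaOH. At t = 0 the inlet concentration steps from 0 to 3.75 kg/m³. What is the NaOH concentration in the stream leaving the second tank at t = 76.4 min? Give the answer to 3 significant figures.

Time constants: τᵢ = Vᵢ/Q for each well-mixed tank.
τ₁ = 1310/38.2 = 34.293 min; τ₂ = 1080/38.2 = 28.272 min.
Tank 1: C₁ = C_in(1 − e^(−t/τ₁)). Tank 2 (τ₁ ≠ τ₂): C₂ = C_in[1 − (τ₁ e^(−t/τ₁) − τ₂ e^(−t/τ₂))/(τ₁ − τ₂)].
At t = 76.4: e^(−t/τ₁) = 0.10776, e^(−t/τ₂) = 0.067051.
C₂ = 3.75·[1 − (34.293·0.10776 − 28.272·0.067051)/(6.0209)] = 3.75·0.70109 = 2.6291 kg/m³.

2.63 kg/m³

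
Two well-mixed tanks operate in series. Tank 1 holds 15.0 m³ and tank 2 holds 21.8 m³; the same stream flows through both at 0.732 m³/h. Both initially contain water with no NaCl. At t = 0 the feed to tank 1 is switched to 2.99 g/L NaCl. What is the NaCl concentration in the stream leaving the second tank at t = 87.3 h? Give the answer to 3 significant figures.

2.57 g/L

Each tank obeys Vᵢ dCᵢ/dt = Q(Cᵢ₋₁ − Cᵢ), so τᵢ = Vᵢ/Q.
τ₁ = 15.0/0.732 = 20.492 h; τ₂ = 21.8/0.732 = 29.781 h.
Tank 1: C₁ = C_in(1 − e^(−t/τ₁)). Tank 2 (τ₁ ≠ τ₂): C₂ = C_in[1 − (τ₁ e^(−t/τ₁) − τ₂ e^(−t/τ₂))/(τ₁ − τ₂)].
At t = 87.3: e^(−t/τ₁) = 0.014119, e^(−t/τ₂) = 0.053325.
C₂ = 2.99·[1 − (20.492·0.014119 − 29.781·0.053325)/(-9.2896)] = 2.99·0.86019 = 2.5720 g/L.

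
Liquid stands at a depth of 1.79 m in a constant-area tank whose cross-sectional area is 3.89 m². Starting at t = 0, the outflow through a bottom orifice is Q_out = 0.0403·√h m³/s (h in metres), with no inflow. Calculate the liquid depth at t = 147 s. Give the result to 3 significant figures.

With no inflow, A dh/dt = −0.0403 √h.
Separate and integrate: 2(√h − √h₀) = −(0.0403/A) t.
√h = √1.79 − 0.0403·147/(2·3.89) = 1.3379 − 0.76145 = 0.57646.
h = 0.57646² = 0.33230 m.

0.332 m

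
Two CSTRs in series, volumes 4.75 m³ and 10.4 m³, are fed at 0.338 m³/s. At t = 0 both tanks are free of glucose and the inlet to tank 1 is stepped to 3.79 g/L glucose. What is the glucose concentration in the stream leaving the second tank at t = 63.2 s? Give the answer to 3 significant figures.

Species balance on tank i: dCᵢ/dt = (Cᵢ₋₁ − Cᵢ)/τᵢ with τᵢ = Vᵢ/Q.
τ₁ = 4.75/0.338 = 14.053 s; τ₂ = 10.4/0.338 = 30.769 s.
Tank 1: C₁ = C_in(1 − e^(−t/τ₁)). Tank 2 (τ₁ ≠ τ₂): C₂ = C_in[1 − (τ₁ e^(−t/τ₁) − τ₂ e^(−t/τ₂))/(τ₁ − τ₂)].
At t = 63.2: e^(−t/τ₁) = 0.011140, e^(−t/τ₂) = 0.12822.
C₂ = 3.79·[1 − (14.053·0.011140 − 30.769·0.12822)/(-16.716)] = 3.79·0.77335 = 2.9310 g/L.

2.93 g/L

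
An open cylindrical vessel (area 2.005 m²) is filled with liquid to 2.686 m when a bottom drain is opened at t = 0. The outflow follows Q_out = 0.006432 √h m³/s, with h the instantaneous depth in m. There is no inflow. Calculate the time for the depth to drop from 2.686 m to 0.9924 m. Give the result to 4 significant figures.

400.7 s

A dh/dt = −Q_out = −0.006432 √h.
∫ h^(−1/2) dh = −(0.006432/A) ∫ dt, giving 2√h = 2√h₀ − (0.006432/A) t.
t = 2A(√h₀ − √h)/0.006432 = 2·2.005·(√2.686 − √0.9924)/0.006432
  = 4.01000 × (1.63890 − 0.996193) / 0.006432 = 400.694 s.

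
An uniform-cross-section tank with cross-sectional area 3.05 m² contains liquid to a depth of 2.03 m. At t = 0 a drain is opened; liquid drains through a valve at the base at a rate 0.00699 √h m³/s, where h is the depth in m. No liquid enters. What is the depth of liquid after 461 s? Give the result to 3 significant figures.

Volume balance on the tank: A dh/dt = −0.00699 √h.
∫ h^(−1/2) dh = −(0.00699/A) ∫ dt, giving 2√h = 2√h₀ − (0.00699/A) t.
√h = √2.03 − 0.00699·461/(2·3.05) = 1.4248 − 0.52826 = 0.89652.
h = 0.89652² = 0.80375 m.

0.804 m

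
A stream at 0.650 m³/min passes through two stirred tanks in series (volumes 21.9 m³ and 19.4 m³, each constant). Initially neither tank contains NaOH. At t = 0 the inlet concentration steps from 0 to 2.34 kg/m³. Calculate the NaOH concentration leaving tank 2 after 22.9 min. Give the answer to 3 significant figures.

0.382 kg/m³

Time constants: τᵢ = Vᵢ/Q for each well-mixed tank.
τ₁ = 21.9/0.650 = 33.692 min; τ₂ = 19.4/0.650 = 29.846 min.
Solving the cascade with C₁(0)=C₂(0)=0 gives C₂(t) = C_in[1 − (τ₁ e^(−t/τ₁) − τ₂ e^(−t/τ₂))/(τ₁ − τ₂)].
At t = 22.9: e^(−t/τ₁) = 0.50678, e^(−t/τ₂) = 0.46428.
C₂ = 2.34·[1 − (33.692·0.50678 − 29.846·0.46428)/(3.8462)] = 2.34·0.16343 = 0.38242 kg/m³.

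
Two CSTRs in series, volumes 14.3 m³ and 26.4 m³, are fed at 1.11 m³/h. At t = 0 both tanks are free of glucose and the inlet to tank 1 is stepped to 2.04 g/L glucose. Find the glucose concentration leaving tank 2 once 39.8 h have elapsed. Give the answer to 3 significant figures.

1.31 g/L

Each tank obeys Vᵢ dCᵢ/dt = Q(Cᵢ₋₁ − Cᵢ), so τᵢ = Vᵢ/Q.
τ₁ = 14.3/1.11 = 12.883 h; τ₂ = 26.4/1.11 = 23.784 h.
Solving the cascade with C₁(0)=C₂(0)=0 gives C₂(t) = C_in[1 − (τ₁ e^(−t/τ₁) − τ₂ e^(−t/τ₂))/(τ₁ − τ₂)].
At t = 39.8: e^(−t/τ₁) = 0.045531, e^(−t/τ₂) = 0.18761.
C₂ = 2.04·[1 − (12.883·0.045531 − 23.784·0.18761)/(-10.901)] = 2.04·0.64449 = 1.3148 g/L.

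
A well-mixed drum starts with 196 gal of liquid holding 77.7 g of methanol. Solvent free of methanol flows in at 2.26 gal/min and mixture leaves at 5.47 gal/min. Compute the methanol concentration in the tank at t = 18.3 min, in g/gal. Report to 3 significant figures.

0.308 g/gal

Let m(t) be the amount of methanol. Volume: V(t) = V₀ + (Q_in − Q_out) t = 196 − 3.2100 t; V(18.3) = 137.26 gal.
Species balance (pure solvent in): dm/dt = −Q_out · m/V(t).
dm/m = −Q_out dt/(V₀ − 3.2100 t); integrating gives ln(m/m₀) = −(Q_out/(Q_in−Q_out)) ln(V/V₀).
m = m₀ (V₀/V)^(Q_out/(Q_in−Q_out)) = 77.7 × (196/137.26)^(-1.7040) = 42.342 g.
C = m/V = 42.342/137.26 = 0.30848 g/gal.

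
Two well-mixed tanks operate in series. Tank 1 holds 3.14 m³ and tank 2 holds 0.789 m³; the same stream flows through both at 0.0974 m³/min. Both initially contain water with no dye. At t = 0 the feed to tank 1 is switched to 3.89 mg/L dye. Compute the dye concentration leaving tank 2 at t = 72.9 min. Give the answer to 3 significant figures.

Species balance on tank i: dCᵢ/dt = (Cᵢ₋₁ − Cᵢ)/τᵢ with τᵢ = Vᵢ/Q.
τ₁ = 3.14/0.0974 = 32.238 min; τ₂ = 0.789/0.0974 = 8.1006 min.
Tank 1: C₁ = C_in(1 − e^(−t/τ₁)). Tank 2 (τ₁ ≠ τ₂): C₂ = C_in[1 − (τ₁ e^(−t/τ₁) − τ₂ e^(−t/τ₂))/(τ₁ − τ₂)].
At t = 72.9: e^(−t/τ₁) = 0.10422, e^(−t/τ₂) = 0.00012349.
C₂ = 3.89·[1 − (32.238·0.10422 − 8.1006·0.00012349)/(24.138)] = 3.89·0.86085 = 3.3487 mg/L.

3.35 mg/L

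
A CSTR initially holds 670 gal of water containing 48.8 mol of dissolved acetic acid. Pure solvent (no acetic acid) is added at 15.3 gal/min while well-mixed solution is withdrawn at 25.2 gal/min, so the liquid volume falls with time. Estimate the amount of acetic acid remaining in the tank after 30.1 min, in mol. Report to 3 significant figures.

10.9 mol

Let m(t) be the amount of acetic acid. Volume: V(t) = V₀ + (Q_in − Q_out) t = 670 − 9.9000 t; V(30.1) = 372.01 gal.
Solute balance: dm/dt = 0 − Q_out C = −Q_out m/V(t).
dm/m = −Q_out dt/(V₀ − 9.9000 t); integrating gives ln(m/m₀) = −(Q_out/(Q_in−Q_out)) ln(V/V₀).
m = m₀ (V₀/V)^(Q_out/(Q_in−Q_out)) = 48.8 × (670/372.01)^(-2.5455) = 10.915 mol.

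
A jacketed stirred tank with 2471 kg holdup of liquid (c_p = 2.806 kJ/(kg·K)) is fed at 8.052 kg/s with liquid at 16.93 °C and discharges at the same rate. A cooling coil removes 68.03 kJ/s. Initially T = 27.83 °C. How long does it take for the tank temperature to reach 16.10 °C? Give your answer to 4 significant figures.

M c_p dT/dt = ṁ c_p (T_in − T) − Q̇.
τ = M/ṁ = 306.880 s; T_ss = T_in − Q̇/(ṁ c_p) = 13.9190 °C.
T(t) = T_ss + (T₀ − T_ss) e^(−t/τ). Set T = 16.10:
e^(−t/τ) = (16.10 − 13.9190)/(27.83 − 13.9190) = 0.156782
t = −306.880 · ln(0.156782) = 568.619 s.

568.6 s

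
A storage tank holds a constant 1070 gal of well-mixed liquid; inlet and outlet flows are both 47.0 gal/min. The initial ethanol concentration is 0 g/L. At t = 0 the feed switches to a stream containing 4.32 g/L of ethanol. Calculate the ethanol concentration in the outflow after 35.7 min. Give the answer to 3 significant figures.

Accumulation = in − out for the solute gives V dC/dt = Q(C_in − C).
So dC/dt = (C_in − C)/τ with τ = V/Q = 1070/47.0 = 22.766 min.
This is linear first-order; C(t) = C_in + (C₀ − C_in) e^(−t/τ).
C(35.7) = 4.32 + (0 − 4.32)·e^(−35.7/22.766) = 4.32 + (-4.3200)·0.20843 = 3.4196 g/L.

3.42 g/L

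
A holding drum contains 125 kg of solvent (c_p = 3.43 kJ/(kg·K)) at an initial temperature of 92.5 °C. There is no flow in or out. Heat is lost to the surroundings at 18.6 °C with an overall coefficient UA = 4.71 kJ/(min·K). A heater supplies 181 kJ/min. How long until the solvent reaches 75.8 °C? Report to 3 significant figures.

M c_p dT/dt = −UA(T − T_amb) + Q̇.
τ = M c_p/UA = 91.030 min; T_ss = T_amb + Q̇/UA = 18.6 + 181/4.71 = 57.029 °C.
T(t) = T_ss + (T₀ − T_ss)e^(−t/τ); set T = 75.8:
t = −τ ln[(T − T_ss)/(T₀ − T_ss)] = −91.030 · ln(0.52919) = 57.931 min.

57.9 min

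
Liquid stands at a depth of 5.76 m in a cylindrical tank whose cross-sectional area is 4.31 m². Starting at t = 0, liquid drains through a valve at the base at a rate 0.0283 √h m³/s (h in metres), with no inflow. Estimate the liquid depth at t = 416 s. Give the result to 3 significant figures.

A dh/dt = −Q_out = −0.0283 √h.
This is separable: 2 d(√h)/dt = −0.0283/A, so √h = √h₀ − (0.0283/(2A)) t.
√h = √5.76 − 0.0283·416/(2·4.31) = 2.4000 − 1.3658 = 1.0342.
h = 1.0342² = 1.0697 m.

1.07 m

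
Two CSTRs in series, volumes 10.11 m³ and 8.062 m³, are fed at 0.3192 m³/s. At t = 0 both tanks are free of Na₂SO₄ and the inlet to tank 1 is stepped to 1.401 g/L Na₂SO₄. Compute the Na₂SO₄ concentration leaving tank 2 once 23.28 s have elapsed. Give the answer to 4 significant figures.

Each tank obeys Vᵢ dCᵢ/dt = Q(Cᵢ₋₁ − Cᵢ), so τᵢ = Vᵢ/Q.
τ₁ = 10.11/0.3192 = 31.6729 s; τ₂ = 8.062/0.3192 = 25.2569 s.
Tank 1: C₁ = C_in(1 − e^(−t/τ₁)). Tank 2 (τ₁ ≠ τ₂): C₂ = C_in[1 − (τ₁ e^(−t/τ₁) − τ₂ e^(−t/τ₂))/(τ₁ − τ₂)].
At t = 23.28: e^(−t/τ₁) = 0.479499, e^(−t/τ₂) = 0.397831.
C₂ = 1.401·[1 − (31.6729·0.479499 − 25.2569·0.397831)/(6.41604)] = 1.401·0.199010 = 0.278813 g/L.

0.2788 g/L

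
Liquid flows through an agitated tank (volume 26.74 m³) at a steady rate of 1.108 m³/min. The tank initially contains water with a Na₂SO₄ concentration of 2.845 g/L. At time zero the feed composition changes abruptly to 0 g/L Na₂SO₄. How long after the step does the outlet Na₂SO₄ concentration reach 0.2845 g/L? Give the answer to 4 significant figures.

Transient balance on the dissolved component: V dC/dt = Q(C_in − C), so τ = V/Q = 24.1336 min.
C(t) = C_in + (C₀ − C_in) e^(−t/τ). Set C = 0.2845 and solve for t:
e^(−t/τ) = (C − C_in)/(C₀ − C_in) = (0.2845 − 0)/(2.845 − 0) = 0.100000
t = −τ ln(…) = 24.1336 × 2.30259 = 55.5696 min.

55.57 min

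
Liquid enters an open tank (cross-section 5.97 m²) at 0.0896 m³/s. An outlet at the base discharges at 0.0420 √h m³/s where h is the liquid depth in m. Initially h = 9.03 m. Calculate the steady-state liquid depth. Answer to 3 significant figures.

4.55 m

Level balance: A dh/dt = 0.0896 − 0.0420 √h. Setting dh/dt = 0:
Q_in = 0.0420 √h_ss ⇒ √h_ss = 0.0896/0.0420 = 2.1333.
h_ss = 2.1333² = 4.5511 m. (Since h₀ = 9.03 m > h_ss, the level will fall toward this value.)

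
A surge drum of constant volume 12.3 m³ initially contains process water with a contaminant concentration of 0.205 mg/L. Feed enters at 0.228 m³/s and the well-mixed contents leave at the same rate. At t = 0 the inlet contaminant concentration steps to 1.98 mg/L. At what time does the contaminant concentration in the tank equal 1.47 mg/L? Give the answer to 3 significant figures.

67.3 s

Accumulation = in − out for the solute gives V dC/dt = Q(C_in − C), so τ = V/Q = 53.947 s.
C(t) = C_in + (C₀ − C_in) e^(−t/τ). Set C = 1.47 and solve for t:
e^(−t/τ) = (C − C_in)/(C₀ − C_in) = (1.47 − 1.98)/(0.205 − 1.98) = 0.28732
t = −τ ln(…) = 53.947 × 1.2471 = 67.280 s.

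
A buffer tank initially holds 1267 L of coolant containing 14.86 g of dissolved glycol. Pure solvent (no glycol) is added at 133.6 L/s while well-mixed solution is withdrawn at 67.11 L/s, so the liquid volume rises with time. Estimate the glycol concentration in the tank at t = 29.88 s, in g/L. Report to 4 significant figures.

Let m(t) be the amount of glycol. Volume: V(t) = V₀ + (Q_in − Q_out) t = 1267 + 66.4900 t; V(29.88) = 3253.72 L.
Solute balance: dm/dt = 0 − Q_out C = −Q_out m/V(t).
dm/m = −Q_out dt/(V₀ + 66.4900 t); integrating gives ln(m/m₀) = −(Q_out/(Q_in−Q_out)) ln(V/V₀).
m = m₀ (V₀/V)^(Q_out/(Q_in−Q_out)) = 14.86 × (1267/3253.72)^(1.00932) = 5.73582 g.
C = m/V = 5.73582/3253.72 = 0.00176285 g/L.

0.001763 g/L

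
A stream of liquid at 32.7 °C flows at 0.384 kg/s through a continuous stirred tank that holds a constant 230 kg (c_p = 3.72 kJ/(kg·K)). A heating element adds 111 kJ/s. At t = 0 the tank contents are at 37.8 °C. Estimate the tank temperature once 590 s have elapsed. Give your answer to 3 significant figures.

M c_p dT/dt = ṁ c_p (T_in − T) + Q̇.
Rearrange: dT/dt = (T_ss − T)/τ with τ = M/ṁ = 598.96 s and T_ss = T_in + Q̇/(ṁ c_p) = 110.40 °C.
T approaches T_ss exponentially: T(t) = T_ss + (T₀ − T_ss) e^(−t/τ).
T(590) = 110.40 + (-72.605)·e^(−590/598.96) = 110.40 + (-72.605)·0.37342 = 83.293 °C.

83.3 °C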